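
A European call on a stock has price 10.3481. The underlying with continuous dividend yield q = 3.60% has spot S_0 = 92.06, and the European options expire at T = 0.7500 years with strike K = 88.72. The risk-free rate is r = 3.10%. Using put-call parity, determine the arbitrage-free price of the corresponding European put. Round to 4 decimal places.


Answer: Put price = 7.4215

Derivation:
Put-call parity: C - P = S_0 * exp(-qT) - K * exp(-rT).
S_0 * exp(-qT) = 92.0600 * 0.97336124 = 89.60763589
K * exp(-rT) = 88.7200 * 0.97701820 = 86.68105459
P = C - S*exp(-qT) + K*exp(-rT)
P = 10.3481 - 89.60763589 + 86.68105459 = 7.4215


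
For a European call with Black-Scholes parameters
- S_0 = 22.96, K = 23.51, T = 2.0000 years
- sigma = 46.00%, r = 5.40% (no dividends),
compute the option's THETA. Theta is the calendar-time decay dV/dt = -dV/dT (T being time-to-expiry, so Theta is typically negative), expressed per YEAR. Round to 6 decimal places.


d1 = 0.4548967167; d2 = -0.1956415219
phi(d1) = 0.3597290950; exp(-qT) = 1.0000000000; exp(-rT) = 0.8976275964
Theta = -S*exp(-qT)*phi(d1)*sigma/(2*sqrt(T)) - r*K*exp(-rT)*N(d2) + q*S*exp(-qT)*N(d1)
N(d1) = 0.6754082275; N(d2) = 0.4224453792; sqrt(T) = 1.4142135624
Term 1 = -22.9600 * 1.0000000000 * 0.3597290950 * 0.4600 / (2 * 1.4142135624) = -1.3432606329
Term 2 = -0.0540 * 23.5100 * 0.8976275964 * 0.4224453792 = -0.4814078292
Term 3 = 0 (no dividend yield, q = 0)
Theta = -1.3432606329 + (-0.4814078292) + (0.0000000000) = -1.824668

Answer: Theta = -1.824668


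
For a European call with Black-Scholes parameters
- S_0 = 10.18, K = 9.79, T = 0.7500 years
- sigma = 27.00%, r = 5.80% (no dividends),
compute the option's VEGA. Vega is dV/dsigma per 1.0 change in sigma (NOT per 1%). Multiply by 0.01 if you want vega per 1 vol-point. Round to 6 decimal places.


Answer: Vega = 3.149333

Derivation:
d1 = 0.4700103959; d2 = 0.2361835369
phi(d1) = 0.3572235798; exp(-qT) = 1.0000000000; exp(-rT) = 0.9574325541
Vega = S * exp(-qT) * phi(d1) * sqrt(T) = 10.1800 * 1.0000000000 * 0.3572235798 * 0.8660254038 = 3.149333


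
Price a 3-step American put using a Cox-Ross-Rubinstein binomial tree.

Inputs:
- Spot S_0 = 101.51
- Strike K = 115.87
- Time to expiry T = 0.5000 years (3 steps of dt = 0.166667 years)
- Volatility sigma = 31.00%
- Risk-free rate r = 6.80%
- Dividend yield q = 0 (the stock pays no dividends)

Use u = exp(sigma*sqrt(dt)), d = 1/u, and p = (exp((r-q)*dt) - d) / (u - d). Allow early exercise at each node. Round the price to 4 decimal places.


Answer: Price = V(0,0) = 16.3062

Derivation:
dt = T/N = 0.166667
u = exp(sigma*sqrt(dt)) = 1.134914; d = 1/u = 0.881124
p = (exp((r-q)*dt) - d) / (u - d) = 0.513313
Discount per step: exp(-r*dt) = 0.988731
Stock lattice S(k, i) with i counting down-moves:
  k=0: S(0,0) = 101.5100
  k=1: S(1,0) = 115.2051; S(1,1) = 89.4429
  k=2: S(2,0) = 130.7479; S(2,1) = 101.5100; S(2,2) = 78.8103
  k=3: S(3,0) = 148.3877; S(3,1) = 115.2051; S(3,2) = 89.4429; S(3,3) = 69.4416
Terminal payoffs V(N, i) = max(K - S_T, 0):
  V(3,0) = 0.000000; V(3,1) = 0.664869; V(3,2) = 26.427108; V(3,3) = 46.428380
Backward induction: V(k, i) = exp(-r*dt) * [p * V(k+1, i) + (1-p) * V(k+1, i+1)]; then take max(V_cont, immediate exercise) for American.
  V(2,0) = exp(-r*dt) * [p*0.000000 + (1-p)*0.664869] = 0.319936; exercise = 0.000000; V(2,0) = max -> 0.319936
  V(2,1) = exp(-r*dt) * [p*0.664869 + (1-p)*26.427108] = 13.054220; exercise = 14.360000; V(2,1) = max -> 14.360000
  V(2,2) = exp(-r*dt) * [p*26.427108 + (1-p)*46.428380] = 35.753946; exercise = 37.059725; V(2,2) = max -> 37.059725
  V(1,0) = exp(-r*dt) * [p*0.319936 + (1-p)*14.360000] = 7.072439; exercise = 0.664869; V(1,0) = max -> 7.072439
  V(1,1) = exp(-r*dt) * [p*14.360000 + (1-p)*37.059725] = 25.121328; exercise = 26.427108; V(1,1) = max -> 26.427108
  V(0,0) = exp(-r*dt) * [p*7.072439 + (1-p)*26.427108] = 16.306245; exercise = 14.360000; V(0,0) = max -> 16.306245


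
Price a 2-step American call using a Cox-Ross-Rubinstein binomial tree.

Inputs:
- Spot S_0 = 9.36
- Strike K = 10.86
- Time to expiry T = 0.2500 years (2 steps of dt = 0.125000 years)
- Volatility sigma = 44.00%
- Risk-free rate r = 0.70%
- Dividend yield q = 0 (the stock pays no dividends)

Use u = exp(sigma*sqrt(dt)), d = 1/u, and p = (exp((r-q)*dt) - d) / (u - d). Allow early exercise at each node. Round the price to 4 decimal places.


dt = T/N = 0.125000
u = exp(sigma*sqrt(dt)) = 1.168316; d = 1/u = 0.855933
p = (exp((r-q)*dt) - d) / (u - d) = 0.463990
Discount per step: exp(-r*dt) = 0.999125
Stock lattice S(k, i) with i counting down-moves:
  k=0: S(0,0) = 9.3600
  k=1: S(1,0) = 10.9354; S(1,1) = 8.0115
  k=2: S(2,0) = 12.7760; S(2,1) = 9.3600; S(2,2) = 6.8573
Terminal payoffs V(N, i) = max(S_T - K, 0):
  V(2,0) = 1.916049; V(2,1) = 0.000000; V(2,2) = 0.000000
Backward induction: V(k, i) = exp(-r*dt) * [p * V(k+1, i) + (1-p) * V(k+1, i+1)]; then take max(V_cont, immediate exercise) for American.
  V(1,0) = exp(-r*dt) * [p*1.916049 + (1-p)*0.000000] = 0.888249; exercise = 0.075439; V(1,0) = max -> 0.888249
  V(1,1) = exp(-r*dt) * [p*0.000000 + (1-p)*0.000000] = 0.000000; exercise = 0.000000; V(1,1) = max -> 0.000000
  V(0,0) = exp(-r*dt) * [p*0.888249 + (1-p)*0.000000] = 0.411778; exercise = 0.000000; V(0,0) = max -> 0.411778

Answer: Price = V(0,0) = 0.4118


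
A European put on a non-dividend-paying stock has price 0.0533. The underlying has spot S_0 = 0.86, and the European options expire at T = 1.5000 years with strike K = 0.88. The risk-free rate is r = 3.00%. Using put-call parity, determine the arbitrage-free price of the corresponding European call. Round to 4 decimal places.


Answer: Call price = 0.0720

Derivation:
Put-call parity: C - P = S_0 * exp(-qT) - K * exp(-rT).
S_0 * exp(-qT) = 0.8600 * 1.00000000 = 0.86000000
K * exp(-rT) = 0.8800 * 0.95599748 = 0.84127778
C = P + S*exp(-qT) - K*exp(-rT)
C = 0.0533 + 0.86000000 - 0.84127778 = 0.0720


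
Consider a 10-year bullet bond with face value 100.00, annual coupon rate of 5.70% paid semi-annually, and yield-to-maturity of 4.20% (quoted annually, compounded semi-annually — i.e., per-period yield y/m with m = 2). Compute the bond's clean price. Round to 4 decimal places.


Answer: Price = 112.1460

Derivation:
Coupon per period c = face * coupon_rate / m = 2.850000
Periods per year m = 2; per-period yield y/m = 0.021000
Number of cashflows N = 20
Cashflows (t years, CF_t, discount factor 1/(1+y/m)^(m*t), PV):
  t = 0.5000: CF_t = 2.850000, DF = 0.979432, PV = 2.791381
  t = 1.0000: CF_t = 2.850000, DF = 0.959287, PV = 2.733968
  t = 1.5000: CF_t = 2.850000, DF = 0.939556, PV = 2.677735
  t = 2.0000: CF_t = 2.850000, DF = 0.920231, PV = 2.622659
  t = 2.5000: CF_t = 2.850000, DF = 0.901304, PV = 2.568716
  t = 3.0000: CF_t = 2.850000, DF = 0.882766, PV = 2.515883
  t = 3.5000: CF_t = 2.850000, DF = 0.864609, PV = 2.464136
  t = 4.0000: CF_t = 2.850000, DF = 0.846826, PV = 2.413453
  t = 4.5000: CF_t = 2.850000, DF = 0.829408, PV = 2.363813
  t = 5.0000: CF_t = 2.850000, DF = 0.812349, PV = 2.315194
  t = 5.5000: CF_t = 2.850000, DF = 0.795640, PV = 2.267575
  t = 6.0000: CF_t = 2.850000, DF = 0.779276, PV = 2.220936
  t = 6.5000: CF_t = 2.850000, DF = 0.763247, PV = 2.175255
  t = 7.0000: CF_t = 2.850000, DF = 0.747549, PV = 2.130514
  t = 7.5000: CF_t = 2.850000, DF = 0.732173, PV = 2.086694
  t = 8.0000: CF_t = 2.850000, DF = 0.717114, PV = 2.043775
  t = 8.5000: CF_t = 2.850000, DF = 0.702364, PV = 2.001738
  t = 9.0000: CF_t = 2.850000, DF = 0.687918, PV = 1.960566
  t = 9.5000: CF_t = 2.850000, DF = 0.673769, PV = 1.920241
  t = 10.0000: CF_t = 102.850000, DF = 0.659911, PV = 67.871814
Price P = sum_t PV_t = 112.146047


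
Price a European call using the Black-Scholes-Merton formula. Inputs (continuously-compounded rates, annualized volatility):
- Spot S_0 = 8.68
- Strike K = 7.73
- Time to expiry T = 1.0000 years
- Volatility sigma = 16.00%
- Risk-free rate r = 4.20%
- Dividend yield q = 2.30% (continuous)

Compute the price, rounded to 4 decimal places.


Answer: Price = 1.2115

Derivation:
d1 = (ln(S/K) + (r - q + 0.5*sigma^2) * T) / (sigma * sqrt(T)) = 0.92320416
d2 = d1 - sigma * sqrt(T) = 0.76320416
exp(-rT) = 0.95886978; exp(-qT) = 0.97726248
C = S_0 * exp(-qT) * N(d1) - K * exp(-rT) * N(d2)
N(d1) = 0.82204959; N(d2) = 0.77732918
C = 8.6800 * 0.97726248 * 0.82204959 - 7.7300 * 0.95886978 * 0.77732918 = 1.2115


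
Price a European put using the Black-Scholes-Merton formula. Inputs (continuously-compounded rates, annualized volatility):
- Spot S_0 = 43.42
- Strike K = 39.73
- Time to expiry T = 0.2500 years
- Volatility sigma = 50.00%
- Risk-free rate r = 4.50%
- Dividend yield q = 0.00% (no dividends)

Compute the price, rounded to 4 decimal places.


d1 = (ln(S/K) + (r - q + 0.5*sigma^2) * T) / (sigma * sqrt(T)) = 0.52525438
d2 = d1 - sigma * sqrt(T) = 0.27525438
exp(-rT) = 0.98881304; exp(-qT) = 1.00000000
P = K * exp(-rT) * N(-d2) - S_0 * exp(-qT) * N(-d1)
N(-d1) = 0.29970318; N(-d2) = 0.39156041
P = 39.7300 * 0.98881304 * 0.39156041 - 43.4200 * 1.00000000 * 0.29970318 = 2.3696

Answer: Price = 2.3696


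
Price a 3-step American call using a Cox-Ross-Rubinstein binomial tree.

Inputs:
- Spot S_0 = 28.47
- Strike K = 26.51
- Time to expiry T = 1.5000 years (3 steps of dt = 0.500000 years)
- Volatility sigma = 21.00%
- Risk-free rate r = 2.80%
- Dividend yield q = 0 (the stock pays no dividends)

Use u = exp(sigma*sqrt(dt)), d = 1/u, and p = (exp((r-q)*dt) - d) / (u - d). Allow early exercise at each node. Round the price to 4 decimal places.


dt = T/N = 0.500000
u = exp(sigma*sqrt(dt)) = 1.160084; d = 1/u = 0.862007
p = (exp((r-q)*dt) - d) / (u - d) = 0.510243
Discount per step: exp(-r*dt) = 0.986098
Stock lattice S(k, i) with i counting down-moves:
  k=0: S(0,0) = 28.4700
  k=1: S(1,0) = 33.0276; S(1,1) = 24.5413
  k=2: S(2,0) = 38.3148; S(2,1) = 28.4700; S(2,2) = 21.1548
  k=3: S(3,0) = 44.4484; S(3,1) = 33.0276; S(3,2) = 24.5413; S(3,3) = 18.2356
Terminal payoffs V(N, i) = max(S_T - K, 0):
  V(3,0) = 17.938365; V(3,1) = 6.517592; V(3,2) = 0.000000; V(3,3) = 0.000000
Backward induction: V(k, i) = exp(-r*dt) * [p * V(k+1, i) + (1-p) * V(k+1, i+1)]; then take max(V_cont, immediate exercise) for American.
  V(2,0) = exp(-r*dt) * [p*17.938365 + (1-p)*6.517592] = 12.173335; exercise = 11.804781; V(2,0) = max -> 12.173335
  V(2,1) = exp(-r*dt) * [p*6.517592 + (1-p)*0.000000] = 3.279322; exercise = 1.960000; V(2,1) = max -> 3.279322
  V(2,2) = exp(-r*dt) * [p*0.000000 + (1-p)*0.000000] = 0.000000; exercise = 0.000000; V(2,2) = max -> 0.000000
  V(1,0) = exp(-r*dt) * [p*12.173335 + (1-p)*3.279322] = 7.708748; exercise = 6.517592; V(1,0) = max -> 7.708748
  V(1,1) = exp(-r*dt) * [p*3.279322 + (1-p)*0.000000] = 1.649988; exercise = 0.000000; V(1,1) = max -> 1.649988
  V(0,0) = exp(-r*dt) * [p*7.708748 + (1-p)*1.649988] = 4.675510; exercise = 1.960000; V(0,0) = max -> 4.675510

Answer: Price = V(0,0) = 4.6755


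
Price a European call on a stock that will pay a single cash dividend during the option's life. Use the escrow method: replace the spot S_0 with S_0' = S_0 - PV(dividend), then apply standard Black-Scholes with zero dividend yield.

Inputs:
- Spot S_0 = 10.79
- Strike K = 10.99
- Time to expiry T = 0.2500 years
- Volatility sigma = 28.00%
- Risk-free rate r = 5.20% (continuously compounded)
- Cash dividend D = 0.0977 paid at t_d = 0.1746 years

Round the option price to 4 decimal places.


Answer: Price = 0.5268

Derivation:
PV(D) = D * exp(-r * t_d) = 0.0977 * 0.99096189 = 0.09681698
S_0' = S_0 - PV(D) = 10.7900 - 0.09681698 = 10.69318302
d1 = (ln(S_0'/K) + (r + sigma^2/2)*T) / (sigma*sqrt(T)) = -0.03270950
d2 = d1 - sigma*sqrt(T) = -0.17270950
exp(-rT) = 0.98708414
N(d1) = 0.48695312; N(d2) = 0.43143989
C = S_0' * N(d1) - K * exp(-rT) * N(d2) = 10.69318302 * 0.48695312 - 10.9900 * 0.98708414 * 0.43143989 = 0.5268


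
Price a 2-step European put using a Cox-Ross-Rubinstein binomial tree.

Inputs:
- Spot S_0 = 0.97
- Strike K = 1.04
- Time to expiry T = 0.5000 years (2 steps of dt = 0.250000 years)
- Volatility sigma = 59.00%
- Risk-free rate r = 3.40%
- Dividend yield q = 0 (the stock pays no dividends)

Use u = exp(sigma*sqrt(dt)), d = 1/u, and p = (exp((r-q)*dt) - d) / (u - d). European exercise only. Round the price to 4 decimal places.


Answer: Price = V(0,0) = 0.1882

Derivation:
dt = T/N = 0.250000
u = exp(sigma*sqrt(dt)) = 1.343126; d = 1/u = 0.744532
p = (exp((r-q)*dt) - d) / (u - d) = 0.441041
Discount per step: exp(-r*dt) = 0.991536
Stock lattice S(k, i) with i counting down-moves:
  k=0: S(0,0) = 0.9700
  k=1: S(1,0) = 1.3028; S(1,1) = 0.7222
  k=2: S(2,0) = 1.7499; S(2,1) = 0.9700; S(2,2) = 0.5377
Terminal payoffs V(N, i) = max(K - S_T, 0):
  V(2,0) = 0.000000; V(2,1) = 0.070000; V(2,2) = 0.502303
Backward induction: V(k, i) = exp(-r*dt) * [p * V(k+1, i) + (1-p) * V(k+1, i+1)].
  V(1,0) = exp(-r*dt) * [p*0.000000 + (1-p)*0.070000] = 0.038796
  V(1,1) = exp(-r*dt) * [p*0.070000 + (1-p)*0.502303] = 0.309002
  V(0,0) = exp(-r*dt) * [p*0.038796 + (1-p)*0.309002] = 0.188223


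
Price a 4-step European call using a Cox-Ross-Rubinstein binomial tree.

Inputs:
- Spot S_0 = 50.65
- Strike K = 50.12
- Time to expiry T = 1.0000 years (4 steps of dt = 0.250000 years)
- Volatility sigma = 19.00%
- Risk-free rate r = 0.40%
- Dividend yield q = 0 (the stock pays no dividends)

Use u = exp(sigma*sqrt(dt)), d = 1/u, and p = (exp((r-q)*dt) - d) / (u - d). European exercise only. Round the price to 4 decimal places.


Answer: Price = V(0,0) = 4.0461

Derivation:
dt = T/N = 0.250000
u = exp(sigma*sqrt(dt)) = 1.099659; d = 1/u = 0.909373
p = (exp((r-q)*dt) - d) / (u - d) = 0.481526
Discount per step: exp(-r*dt) = 0.999000
Stock lattice S(k, i) with i counting down-moves:
  k=0: S(0,0) = 50.6500
  k=1: S(1,0) = 55.6977; S(1,1) = 46.0597
  k=2: S(2,0) = 61.2485; S(2,1) = 50.6500; S(2,2) = 41.8855
  k=3: S(3,0) = 67.3524; S(3,1) = 55.6977; S(3,2) = 46.0597; S(3,3) = 38.0895
  k=4: S(4,0) = 74.0647; S(4,1) = 61.2485; S(4,2) = 50.6500; S(4,3) = 41.8855; S(4,4) = 34.6376
Terminal payoffs V(N, i) = max(S_T - K, 0):
  V(4,0) = 23.944714; V(4,1) = 11.128492; V(4,2) = 0.530000; V(4,3) = 0.000000; V(4,4) = 0.000000
Backward induction: V(k, i) = exp(-r*dt) * [p * V(k+1, i) + (1-p) * V(k+1, i+1)].
  V(3,0) = exp(-r*dt) * [p*23.944714 + (1-p)*11.128492] = 17.282542
  V(3,1) = exp(-r*dt) * [p*11.128492 + (1-p)*0.530000] = 5.627816
  V(3,2) = exp(-r*dt) * [p*0.530000 + (1-p)*0.000000] = 0.254954
  V(3,3) = exp(-r*dt) * [p*0.000000 + (1-p)*0.000000] = 0.000000
  V(2,0) = exp(-r*dt) * [p*17.282542 + (1-p)*5.627816] = 11.228632
  V(2,1) = exp(-r*dt) * [p*5.627816 + (1-p)*0.254954] = 2.839284
  V(2,2) = exp(-r*dt) * [p*0.254954 + (1-p)*0.000000] = 0.122644
  V(1,0) = exp(-r*dt) * [p*11.228632 + (1-p)*2.839284] = 6.872095
  V(1,1) = exp(-r*dt) * [p*2.839284 + (1-p)*0.122644] = 1.429346
  V(0,0) = exp(-r*dt) * [p*6.872095 + (1-p)*1.429346] = 4.046122


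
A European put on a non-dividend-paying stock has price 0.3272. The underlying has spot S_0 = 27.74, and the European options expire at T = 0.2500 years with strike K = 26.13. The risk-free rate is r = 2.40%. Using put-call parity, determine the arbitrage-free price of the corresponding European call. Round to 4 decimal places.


Put-call parity: C - P = S_0 * exp(-qT) - K * exp(-rT).
S_0 * exp(-qT) = 27.7400 * 1.00000000 = 27.74000000
K * exp(-rT) = 26.1300 * 0.99401796 = 25.97368940
C = P + S*exp(-qT) - K*exp(-rT)
C = 0.3272 + 27.74000000 - 25.97368940 = 2.0935

Answer: Call price = 2.0935


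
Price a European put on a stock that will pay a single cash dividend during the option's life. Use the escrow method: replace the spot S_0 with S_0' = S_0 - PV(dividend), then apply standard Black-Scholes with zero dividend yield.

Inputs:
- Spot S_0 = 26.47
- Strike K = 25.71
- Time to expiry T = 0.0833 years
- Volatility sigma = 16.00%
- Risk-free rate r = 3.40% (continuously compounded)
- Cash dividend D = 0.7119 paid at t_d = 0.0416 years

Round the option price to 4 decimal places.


Answer: Price = 0.4150

Derivation:
PV(D) = D * exp(-r * t_d) = 0.7119 * 0.99858660 = 0.71089380
S_0' = S_0 - PV(D) = 26.4700 - 0.71089380 = 25.75910620
d1 = (ln(S_0'/K) + (r + sigma^2/2)*T) / (sigma*sqrt(T)) = 0.12574221
d2 = d1 - sigma*sqrt(T) = 0.07956342
exp(-rT) = 0.99717181
N(-d1) = 0.44996799; N(-d2) = 0.46829224
P = K * exp(-rT) * N(-d2) - S_0' * N(-d1) = 25.7100 * 0.99717181 * 0.46829224 - 25.75910620 * 0.44996799 = 0.4150


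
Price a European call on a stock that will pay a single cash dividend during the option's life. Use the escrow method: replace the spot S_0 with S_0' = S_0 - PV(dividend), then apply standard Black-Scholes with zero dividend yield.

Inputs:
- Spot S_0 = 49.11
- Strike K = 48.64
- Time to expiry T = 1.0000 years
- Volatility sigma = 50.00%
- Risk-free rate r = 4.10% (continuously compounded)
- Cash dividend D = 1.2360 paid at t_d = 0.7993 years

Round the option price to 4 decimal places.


PV(D) = D * exp(-r * t_d) = 1.2360 * 0.96775986 = 1.19615119
S_0' = S_0 - PV(D) = 49.1100 - 1.19615119 = 47.91384881
d1 = (ln(S_0'/K) + (r + sigma^2/2)*T) / (sigma*sqrt(T)) = 0.30191669
d2 = d1 - sigma*sqrt(T) = -0.19808331
exp(-rT) = 0.95982913
N(d1) = 0.61864221; N(d2) = 0.42148994
C = S_0' * N(d1) - K * exp(-rT) * N(d2) = 47.91384881 * 0.61864221 - 48.6400 * 0.95982913 * 0.42148994 = 9.9638

Answer: Price = 9.9638


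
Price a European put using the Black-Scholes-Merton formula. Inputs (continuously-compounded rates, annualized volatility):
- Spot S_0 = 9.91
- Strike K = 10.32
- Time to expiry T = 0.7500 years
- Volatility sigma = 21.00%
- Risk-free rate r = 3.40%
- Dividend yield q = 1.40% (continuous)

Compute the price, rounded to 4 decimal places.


Answer: Price = 0.8536

Derivation:
d1 = (ln(S/K) + (r - q + 0.5*sigma^2) * T) / (sigma * sqrt(T)) = -0.04949768
d2 = d1 - sigma * sqrt(T) = -0.23136301
exp(-rT) = 0.97482238; exp(-qT) = 0.98955493
P = K * exp(-rT) * N(-d2) - S_0 * exp(-qT) * N(-d1)
N(-d1) = 0.51973866; N(-d2) = 0.59148360
P = 10.3200 * 0.97482238 * 0.59148360 - 9.9100 * 0.98955493 * 0.51973866 = 0.8536


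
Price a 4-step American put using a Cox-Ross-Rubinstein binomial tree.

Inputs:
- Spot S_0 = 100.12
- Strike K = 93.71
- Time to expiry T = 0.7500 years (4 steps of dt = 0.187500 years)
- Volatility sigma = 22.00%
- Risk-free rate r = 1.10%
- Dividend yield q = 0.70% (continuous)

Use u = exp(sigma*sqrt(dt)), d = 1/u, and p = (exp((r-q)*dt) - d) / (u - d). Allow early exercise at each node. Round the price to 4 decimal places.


Answer: Price = V(0,0) = 4.7796

Derivation:
dt = T/N = 0.187500
u = exp(sigma*sqrt(dt)) = 1.099948; d = 1/u = 0.909134
p = (exp((r-q)*dt) - d) / (u - d) = 0.480134
Discount per step: exp(-r*dt) = 0.997940
Stock lattice S(k, i) with i counting down-moves:
  k=0: S(0,0) = 100.1200
  k=1: S(1,0) = 110.1268; S(1,1) = 91.0225
  k=2: S(2,0) = 121.1337; S(2,1) = 100.1200; S(2,2) = 82.7516
  k=3: S(3,0) = 133.2408; S(3,1) = 110.1268; S(3,2) = 91.0225; S(3,3) = 75.2323
  k=4: S(4,0) = 146.5579; S(4,1) = 121.1337; S(4,2) = 100.1200; S(4,3) = 82.7516; S(4,4) = 68.3963
Terminal payoffs V(N, i) = max(K - S_T, 0):
  V(4,0) = 0.000000; V(4,1) = 0.000000; V(4,2) = 0.000000; V(4,3) = 10.958356; V(4,4) = 25.313730
Backward induction: V(k, i) = exp(-r*dt) * [p * V(k+1, i) + (1-p) * V(k+1, i+1)]; then take max(V_cont, immediate exercise) for American.
  V(3,0) = exp(-r*dt) * [p*0.000000 + (1-p)*0.000000] = 0.000000; exercise = 0.000000; V(3,0) = max -> 0.000000
  V(3,1) = exp(-r*dt) * [p*0.000000 + (1-p)*0.000000] = 0.000000; exercise = 0.000000; V(3,1) = max -> 0.000000
  V(3,2) = exp(-r*dt) * [p*0.000000 + (1-p)*10.958356] = 5.685136; exercise = 2.687505; V(3,2) = max -> 5.685136
  V(3,3) = exp(-r*dt) * [p*10.958356 + (1-p)*25.313730] = 18.383268; exercise = 18.477668; V(3,3) = max -> 18.477668
  V(2,0) = exp(-r*dt) * [p*0.000000 + (1-p)*0.000000] = 0.000000; exercise = 0.000000; V(2,0) = max -> 0.000000
  V(2,1) = exp(-r*dt) * [p*0.000000 + (1-p)*5.685136] = 2.949418; exercise = 0.000000; V(2,1) = max -> 2.949418
  V(2,2) = exp(-r*dt) * [p*5.685136 + (1-p)*18.477668] = 12.310119; exercise = 10.958356; V(2,2) = max -> 12.310119
  V(1,0) = exp(-r*dt) * [p*0.000000 + (1-p)*2.949418] = 1.530142; exercise = 0.000000; V(1,0) = max -> 1.530142
  V(1,1) = exp(-r*dt) * [p*2.949418 + (1-p)*12.310119] = 7.799622; exercise = 2.687505; V(1,1) = max -> 7.799622
  V(0,0) = exp(-r*dt) * [p*1.530142 + (1-p)*7.799622] = 4.779561; exercise = 0.000000; V(0,0) = max -> 4.779561


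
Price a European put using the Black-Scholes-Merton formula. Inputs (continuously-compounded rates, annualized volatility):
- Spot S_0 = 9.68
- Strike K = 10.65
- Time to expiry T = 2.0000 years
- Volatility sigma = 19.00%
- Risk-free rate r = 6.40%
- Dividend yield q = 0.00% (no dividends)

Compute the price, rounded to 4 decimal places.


d1 = (ln(S/K) + (r - q + 0.5*sigma^2) * T) / (sigma * sqrt(T)) = 0.25531024
d2 = d1 - sigma * sqrt(T) = -0.01339034
exp(-rT) = 0.87985338; exp(-qT) = 1.00000000
P = K * exp(-rT) * N(-d2) - S_0 * exp(-qT) * N(-d1)
N(-d1) = 0.39924175; N(-d2) = 0.50534181
P = 10.6500 * 0.87985338 * 0.50534181 - 9.6800 * 1.00000000 * 0.39924175 = 0.8706

Answer: Price = 0.8706


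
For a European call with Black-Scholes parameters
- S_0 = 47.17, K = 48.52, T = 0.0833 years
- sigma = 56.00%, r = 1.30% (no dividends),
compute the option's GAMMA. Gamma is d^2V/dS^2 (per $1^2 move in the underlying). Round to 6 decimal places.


Answer: Gamma = 0.052130

Derivation:
d1 = -0.0870755285; d2 = -0.2487012691
phi(d1) = 0.3974327240; exp(-qT) = 1.0000000000; exp(-rT) = 0.9989176861
Gamma = exp(-qT) * phi(d1) / (S * sigma * sqrt(T)) = 1.0000000000 * 0.3974327240 / (47.1700 * 0.5600 * 0.2886173938) = 0.052130


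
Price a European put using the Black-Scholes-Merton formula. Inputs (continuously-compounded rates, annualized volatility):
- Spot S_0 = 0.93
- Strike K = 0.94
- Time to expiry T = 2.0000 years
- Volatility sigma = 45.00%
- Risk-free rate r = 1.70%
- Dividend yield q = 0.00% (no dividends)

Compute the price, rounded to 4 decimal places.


Answer: Price = 0.2190

Derivation:
d1 = (ln(S/K) + (r - q + 0.5*sigma^2) * T) / (sigma * sqrt(T)) = 0.35481787
d2 = d1 - sigma * sqrt(T) = -0.28157823
exp(-rT) = 0.96657150; exp(-qT) = 1.00000000
P = K * exp(-rT) * N(-d2) - S_0 * exp(-qT) * N(-d1)
N(-d1) = 0.36136302; N(-d2) = 0.61086653
P = 0.9400 * 0.96657150 * 0.61086653 - 0.9300 * 1.00000000 * 0.36136302 = 0.2190


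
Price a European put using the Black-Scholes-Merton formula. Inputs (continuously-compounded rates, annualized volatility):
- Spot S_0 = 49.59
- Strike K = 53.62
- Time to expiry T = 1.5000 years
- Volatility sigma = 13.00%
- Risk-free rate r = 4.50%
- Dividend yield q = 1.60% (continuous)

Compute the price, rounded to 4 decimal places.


d1 = (ln(S/K) + (r - q + 0.5*sigma^2) * T) / (sigma * sqrt(T)) = -0.13791213
d2 = d1 - sigma * sqrt(T) = -0.29712896
exp(-rT) = 0.93472772; exp(-qT) = 0.97628571
P = K * exp(-rT) * N(-d2) - S_0 * exp(-qT) * N(-d1)
N(-d1) = 0.55484507; N(-d2) = 0.61681597
P = 53.6200 * 0.93472772 * 0.61681597 - 49.5900 * 0.97628571 * 0.55484507 = 4.0526

Answer: Price = 4.0526


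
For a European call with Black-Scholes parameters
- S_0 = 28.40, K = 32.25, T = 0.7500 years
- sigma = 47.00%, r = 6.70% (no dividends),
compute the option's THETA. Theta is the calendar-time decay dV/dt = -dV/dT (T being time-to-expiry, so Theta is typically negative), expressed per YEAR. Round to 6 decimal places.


d1 = 0.0146391507; d2 = -0.3923927890
phi(d1) = 0.3988995351; exp(-qT) = 1.0000000000; exp(-rT) = 0.9509916469
Theta = -S*exp(-qT)*phi(d1)*sigma/(2*sqrt(T)) - r*K*exp(-rT)*N(d2) + q*S*exp(-qT)*N(d1)
N(d1) = 0.5058399676; N(d2) = 0.3473840066; sqrt(T) = 0.8660254038
Term 1 = -28.4000 * 1.0000000000 * 0.3988995351 * 0.4700 / (2 * 0.8660254038) = -3.0741078559
Term 2 = -0.0670 * 32.2500 * 0.9509916469 * 0.3473840066 = -0.7138238327
Term 3 = 0 (no dividend yield, q = 0)
Theta = -3.0741078559 + (-0.7138238327) + (0.0000000000) = -3.787932

Answer: Theta = -3.787932


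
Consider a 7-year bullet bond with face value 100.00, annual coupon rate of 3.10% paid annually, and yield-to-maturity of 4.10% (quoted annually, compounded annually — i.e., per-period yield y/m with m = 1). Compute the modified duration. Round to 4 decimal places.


Coupon per period c = face * coupon_rate / m = 3.100000
Periods per year m = 1; per-period yield y/m = 0.041000
Number of cashflows N = 7
Cashflows (t years, CF_t, discount factor 1/(1+y/m)^(m*t), PV):
  t = 1.0000: CF_t = 3.100000, DF = 0.960615, PV = 2.977906
  t = 2.0000: CF_t = 3.100000, DF = 0.922781, PV = 2.860620
  t = 3.0000: CF_t = 3.100000, DF = 0.886437, PV = 2.747954
  t = 4.0000: CF_t = 3.100000, DF = 0.851524, PV = 2.639726
  t = 5.0000: CF_t = 3.100000, DF = 0.817987, PV = 2.535759
  t = 6.0000: CF_t = 3.100000, DF = 0.785770, PV = 2.435888
  t = 7.0000: CF_t = 103.100000, DF = 0.754823, PV = 77.822210
Price P = sum_t PV_t = 94.020063
First compute Macaulay numerator sum_t t * PV_t:
  t * PV_t at t = 1.0000: 2.977906
  t * PV_t at t = 2.0000: 5.721241
  t * PV_t at t = 3.0000: 8.243863
  t * PV_t at t = 4.0000: 10.558902
  t * PV_t at t = 5.0000: 12.678797
  t * PV_t at t = 6.0000: 14.615328
  t * PV_t at t = 7.0000: 544.755469
Macaulay duration D = 599.551506 / 94.020063 = 6.376846
Modified duration = D / (1 + y/m) = 6.376846 / (1 + 0.041000) = 6.125693

Answer: Modified duration = 6.1257


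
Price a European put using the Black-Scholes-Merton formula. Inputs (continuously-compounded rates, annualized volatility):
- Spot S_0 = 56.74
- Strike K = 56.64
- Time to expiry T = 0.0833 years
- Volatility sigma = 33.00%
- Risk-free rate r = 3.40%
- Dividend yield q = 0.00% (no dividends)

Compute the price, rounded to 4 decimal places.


d1 = (ln(S/K) + (r - q + 0.5*sigma^2) * T) / (sigma * sqrt(T)) = 0.09587890
d2 = d1 - sigma * sqrt(T) = 0.00063516
exp(-rT) = 0.99717181; exp(-qT) = 1.00000000
P = K * exp(-rT) * N(-d2) - S_0 * exp(-qT) * N(-d1)
N(-d1) = 0.46180838; N(-d2) = 0.49974661
P = 56.6400 * 0.99717181 * 0.49974661 - 56.7400 * 1.00000000 * 0.46180838 = 2.0226

Answer: Price = 2.0226


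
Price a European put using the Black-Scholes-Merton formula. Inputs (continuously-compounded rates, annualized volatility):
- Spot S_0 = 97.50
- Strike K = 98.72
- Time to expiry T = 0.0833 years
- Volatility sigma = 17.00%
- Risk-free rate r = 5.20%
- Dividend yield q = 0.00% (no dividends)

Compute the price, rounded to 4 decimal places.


d1 = (ln(S/K) + (r - q + 0.5*sigma^2) * T) / (sigma * sqrt(T)) = -0.14062780
d2 = d1 - sigma * sqrt(T) = -0.18969276
exp(-rT) = 0.99567777; exp(-qT) = 1.00000000
P = K * exp(-rT) * N(-d2) - S_0 * exp(-qT) * N(-d1)
N(-d1) = 0.55591801; N(-d2) = 0.57522505
P = 98.7200 * 0.99567777 * 0.57522505 - 97.5000 * 1.00000000 * 0.55591801 = 2.3388

Answer: Price = 2.3388


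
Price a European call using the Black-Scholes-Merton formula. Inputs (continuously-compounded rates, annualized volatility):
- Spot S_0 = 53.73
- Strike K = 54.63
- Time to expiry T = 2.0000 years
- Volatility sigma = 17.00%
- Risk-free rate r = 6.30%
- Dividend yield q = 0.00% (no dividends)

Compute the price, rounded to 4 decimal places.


Answer: Price = 8.1514

Derivation:
d1 = (ln(S/K) + (r - q + 0.5*sigma^2) * T) / (sigma * sqrt(T)) = 0.57520359
d2 = d1 - sigma * sqrt(T) = 0.33478729
exp(-rT) = 0.88161485; exp(-qT) = 1.00000000
C = S_0 * exp(-qT) * N(d1) - K * exp(-rT) * N(d2)
N(d1) = 0.71742319; N(d2) = 0.63110722
C = 53.7300 * 1.00000000 * 0.71742319 - 54.6300 * 0.88161485 * 0.63110722 = 8.1514


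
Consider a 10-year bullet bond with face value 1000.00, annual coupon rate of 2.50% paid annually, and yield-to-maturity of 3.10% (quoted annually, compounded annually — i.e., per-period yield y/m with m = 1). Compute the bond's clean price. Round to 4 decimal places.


Answer: Price = 949.0790

Derivation:
Coupon per period c = face * coupon_rate / m = 25.000000
Periods per year m = 1; per-period yield y/m = 0.031000
Number of cashflows N = 10
Cashflows (t years, CF_t, discount factor 1/(1+y/m)^(m*t), PV):
  t = 1.0000: CF_t = 25.000000, DF = 0.969932, PV = 24.248303
  t = 2.0000: CF_t = 25.000000, DF = 0.940768, PV = 23.519207
  t = 3.0000: CF_t = 25.000000, DF = 0.912481, PV = 22.812034
  t = 4.0000: CF_t = 25.000000, DF = 0.885045, PV = 22.126124
  t = 5.0000: CF_t = 25.000000, DF = 0.858434, PV = 21.460838
  t = 6.0000: CF_t = 25.000000, DF = 0.832622, PV = 20.815556
  t = 7.0000: CF_t = 25.000000, DF = 0.807587, PV = 20.189676
  t = 8.0000: CF_t = 25.000000, DF = 0.783305, PV = 19.582615
  t = 9.0000: CF_t = 25.000000, DF = 0.759752, PV = 18.993807
  t = 10.0000: CF_t = 1025.000000, DF = 0.736908, PV = 755.330832
Price P = sum_t PV_t = 949.078993


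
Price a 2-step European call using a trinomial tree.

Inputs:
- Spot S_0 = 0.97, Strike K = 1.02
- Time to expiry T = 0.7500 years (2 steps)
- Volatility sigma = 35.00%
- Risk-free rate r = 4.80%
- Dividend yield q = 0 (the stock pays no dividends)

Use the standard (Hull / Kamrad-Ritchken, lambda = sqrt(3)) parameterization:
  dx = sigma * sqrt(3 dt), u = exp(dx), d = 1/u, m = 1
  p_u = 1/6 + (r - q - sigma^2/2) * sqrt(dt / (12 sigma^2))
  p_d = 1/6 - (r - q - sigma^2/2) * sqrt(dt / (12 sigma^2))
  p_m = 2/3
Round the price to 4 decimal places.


dt = T/N = 0.375000; dx = sigma*sqrt(3*dt) = 0.371231
u = exp(dx) = 1.449518; d = 1/u = 0.689885
p_u = 0.159974, p_m = 0.666667, p_d = 0.173359
Discount per step: exp(-r*dt) = 0.982161
Stock lattice S(k, j) with j the centered position index:
  k=0: S(0,+0) = 0.9700
  k=1: S(1,-1) = 0.6692; S(1,+0) = 0.9700; S(1,+1) = 1.4060
  k=2: S(2,-2) = 0.4617; S(2,-1) = 0.6692; S(2,+0) = 0.9700; S(2,+1) = 1.4060; S(2,+2) = 2.0381
Terminal payoffs V(N, j) = max(S_T - K, 0):
  V(2,-2) = 0.000000; V(2,-1) = 0.000000; V(2,+0) = 0.000000; V(2,+1) = 0.386032; V(2,+2) = 1.018069
Backward induction: V(k, j) = exp(-r*dt) * [p_u * V(k+1, j+1) + p_m * V(k+1, j) + p_d * V(k+1, j-1)]
  V(1,-1) = exp(-r*dt) * [p_u*0.000000 + p_m*0.000000 + p_d*0.000000] = 0.000000
  V(1,+0) = exp(-r*dt) * [p_u*0.386032 + p_m*0.000000 + p_d*0.000000] = 0.060654
  V(1,+1) = exp(-r*dt) * [p_u*1.018069 + p_m*0.386032 + p_d*0.000000] = 0.412724
  V(0,+0) = exp(-r*dt) * [p_u*0.412724 + p_m*0.060654 + p_d*0.000000] = 0.104562

Answer: Price = V(0,0) = 0.1046


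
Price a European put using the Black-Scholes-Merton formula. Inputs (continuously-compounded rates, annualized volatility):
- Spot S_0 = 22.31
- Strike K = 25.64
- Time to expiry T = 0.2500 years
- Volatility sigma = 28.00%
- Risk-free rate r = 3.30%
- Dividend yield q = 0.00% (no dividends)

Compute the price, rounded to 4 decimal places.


Answer: Price = 3.4329

Derivation:
d1 = (ln(S/K) + (r - q + 0.5*sigma^2) * T) / (sigma * sqrt(T)) = -0.86477588
d2 = d1 - sigma * sqrt(T) = -1.00477588
exp(-rT) = 0.99178394; exp(-qT) = 1.00000000
P = K * exp(-rT) * N(-d2) - S_0 * exp(-qT) * N(-d1)
N(-d1) = 0.80641909; N(-d2) = 0.84249761
P = 25.6400 * 0.99178394 * 0.84249761 - 22.3100 * 1.00000000 * 0.80641909 = 3.4329


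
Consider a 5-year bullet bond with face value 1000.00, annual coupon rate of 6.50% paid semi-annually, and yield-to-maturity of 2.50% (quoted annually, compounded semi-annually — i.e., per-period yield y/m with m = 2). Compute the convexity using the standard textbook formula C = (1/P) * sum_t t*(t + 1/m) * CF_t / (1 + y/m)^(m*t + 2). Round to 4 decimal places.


Coupon per period c = face * coupon_rate / m = 32.500000
Periods per year m = 2; per-period yield y/m = 0.012500
Number of cashflows N = 10
Cashflows (t years, CF_t, discount factor 1/(1+y/m)^(m*t), PV):
  t = 0.5000: CF_t = 32.500000, DF = 0.987654, PV = 32.098765
  t = 1.0000: CF_t = 32.500000, DF = 0.975461, PV = 31.702484
  t = 1.5000: CF_t = 32.500000, DF = 0.963418, PV = 31.311096
  t = 2.0000: CF_t = 32.500000, DF = 0.951524, PV = 30.924539
  t = 2.5000: CF_t = 32.500000, DF = 0.939777, PV = 30.542755
  t = 3.0000: CF_t = 32.500000, DF = 0.928175, PV = 30.165683
  t = 3.5000: CF_t = 32.500000, DF = 0.916716, PV = 29.793268
  t = 4.0000: CF_t = 32.500000, DF = 0.905398, PV = 29.425450
  t = 4.5000: CF_t = 32.500000, DF = 0.894221, PV = 29.062172
  t = 5.0000: CF_t = 1032.500000, DF = 0.883181, PV = 911.884306
Price P = sum_t PV_t = 1186.910518
Convexity numerator sum_t t*(t + 1/m) * CF_t / (1+y/m)^(m*t + 2):
  t = 0.5000: term = 15.655548
  t = 1.0000: term = 46.386808
  t = 1.5000: term = 91.628264
  t = 2.0000: term = 150.828417
  t = 2.5000: term = 223.449507
  t = 3.0000: term = 308.967220
  t = 3.5000: term = 406.870413
  t = 4.0000: term = 516.660842
  t = 4.5000: term = 637.852891
  t = 5.0000: term = 24461.459823
Convexity = (1/P) * sum = 26859.759733 / 1186.910518 = 22.629979

Answer: Convexity = 22.6300


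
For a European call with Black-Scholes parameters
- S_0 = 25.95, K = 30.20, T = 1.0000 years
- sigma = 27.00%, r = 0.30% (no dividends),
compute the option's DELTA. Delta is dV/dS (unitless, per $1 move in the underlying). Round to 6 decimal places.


d1 = -0.4156307954; d2 = -0.6856307954
phi(d1) = 0.3659300763; exp(-qT) = 1.0000000000; exp(-rT) = 0.9970044955
N(d1) = 0.3388400943
Delta = exp(-qT) * N(d1) = 1.0000000000 * 0.3388400943 = 0.338840

Answer: Delta = 0.338840


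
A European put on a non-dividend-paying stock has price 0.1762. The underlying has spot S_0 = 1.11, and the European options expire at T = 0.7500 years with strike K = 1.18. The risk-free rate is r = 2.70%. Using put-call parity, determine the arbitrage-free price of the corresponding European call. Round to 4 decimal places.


Put-call parity: C - P = S_0 * exp(-qT) - K * exp(-rT).
S_0 * exp(-qT) = 1.1100 * 1.00000000 = 1.11000000
K * exp(-rT) = 1.1800 * 0.97995365 = 1.15634531
C = P + S*exp(-qT) - K*exp(-rT)
C = 0.1762 + 1.11000000 - 1.15634531 = 0.1299

Answer: Call price = 0.1299


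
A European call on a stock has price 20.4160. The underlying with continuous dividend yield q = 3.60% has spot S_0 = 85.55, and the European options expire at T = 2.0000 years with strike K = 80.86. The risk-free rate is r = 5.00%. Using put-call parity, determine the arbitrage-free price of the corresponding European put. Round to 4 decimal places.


Answer: Put price = 13.9742

Derivation:
Put-call parity: C - P = S_0 * exp(-qT) - K * exp(-rT).
S_0 * exp(-qT) = 85.5500 * 0.93053090 = 79.60691814
K * exp(-rT) = 80.8600 * 0.90483742 = 73.16515362
P = C - S*exp(-qT) + K*exp(-rT)
P = 20.4160 - 79.60691814 + 73.16515362 = 13.9742


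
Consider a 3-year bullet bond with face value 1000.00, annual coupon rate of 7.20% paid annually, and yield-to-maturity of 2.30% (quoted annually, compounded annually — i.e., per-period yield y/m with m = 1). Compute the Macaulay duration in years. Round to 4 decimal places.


Answer: Macaulay duration = 2.8163 years

Derivation:
Coupon per period c = face * coupon_rate / m = 72.000000
Periods per year m = 1; per-period yield y/m = 0.023000
Number of cashflows N = 3
Cashflows (t years, CF_t, discount factor 1/(1+y/m)^(m*t), PV):
  t = 1.0000: CF_t = 72.000000, DF = 0.977517, PV = 70.381232
  t = 2.0000: CF_t = 72.000000, DF = 0.955540, PV = 68.798858
  t = 3.0000: CF_t = 1072.000000, DF = 0.934056, PV = 1001.308457
Price P = sum_t PV_t = 1140.488547
Macaulay numerator sum_t t * PV_t:
  t * PV_t at t = 1.0000: 70.381232
  t * PV_t at t = 2.0000: 137.597716
  t * PV_t at t = 3.0000: 3003.925371
Macaulay duration D = (sum_t t * PV_t) / P = 3211.904319 / 1140.488547 = 2.816253


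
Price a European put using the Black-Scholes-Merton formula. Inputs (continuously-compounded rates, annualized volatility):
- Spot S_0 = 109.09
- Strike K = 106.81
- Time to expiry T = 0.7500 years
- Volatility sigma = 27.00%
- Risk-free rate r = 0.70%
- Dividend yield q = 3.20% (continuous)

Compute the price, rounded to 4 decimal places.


Answer: Price = 9.7750

Derivation:
d1 = (ln(S/K) + (r - q + 0.5*sigma^2) * T) / (sigma * sqrt(T)) = 0.12705630
d2 = d1 - sigma * sqrt(T) = -0.10677056
exp(-rT) = 0.99476376; exp(-qT) = 0.97628571
P = K * exp(-rT) * N(-d2) - S_0 * exp(-qT) * N(-d1)
N(-d1) = 0.44944792; N(-d2) = 0.54251450
P = 106.8100 * 0.99476376 * 0.54251450 - 109.0900 * 0.97628571 * 0.44944792 = 9.7750


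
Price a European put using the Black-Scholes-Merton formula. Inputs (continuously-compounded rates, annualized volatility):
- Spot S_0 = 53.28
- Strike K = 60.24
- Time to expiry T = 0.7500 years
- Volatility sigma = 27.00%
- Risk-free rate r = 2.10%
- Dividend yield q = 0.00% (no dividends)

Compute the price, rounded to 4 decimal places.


Answer: Price = 8.7846

Derivation:
d1 = (ln(S/K) + (r - q + 0.5*sigma^2) * T) / (sigma * sqrt(T)) = -0.34079942
d2 = d1 - sigma * sqrt(T) = -0.57462628
exp(-rT) = 0.98437338; exp(-qT) = 1.00000000
P = K * exp(-rT) * N(-d2) - S_0 * exp(-qT) * N(-d1)
N(-d1) = 0.63337271; N(-d2) = 0.71722796
P = 60.2400 * 0.98437338 * 0.71722796 - 53.2800 * 1.00000000 * 0.63337271 = 8.7846


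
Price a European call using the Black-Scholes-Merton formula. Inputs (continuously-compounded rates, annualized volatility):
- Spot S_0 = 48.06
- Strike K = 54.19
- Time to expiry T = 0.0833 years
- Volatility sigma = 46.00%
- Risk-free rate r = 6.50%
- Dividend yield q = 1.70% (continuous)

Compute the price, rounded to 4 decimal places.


d1 = (ln(S/K) + (r - q + 0.5*sigma^2) * T) / (sigma * sqrt(T)) = -0.80770855
d2 = d1 - sigma * sqrt(T) = -0.94047255
exp(-rT) = 0.99460013; exp(-qT) = 0.99858490
C = S_0 * exp(-qT) * N(d1) - K * exp(-rT) * N(d2)
N(d1) = 0.20962919; N(d2) = 0.17348761
C = 48.0600 * 0.99858490 * 0.20962919 - 54.1900 * 0.99460013 * 0.17348761 = 0.7100

Answer: Price = 0.7100


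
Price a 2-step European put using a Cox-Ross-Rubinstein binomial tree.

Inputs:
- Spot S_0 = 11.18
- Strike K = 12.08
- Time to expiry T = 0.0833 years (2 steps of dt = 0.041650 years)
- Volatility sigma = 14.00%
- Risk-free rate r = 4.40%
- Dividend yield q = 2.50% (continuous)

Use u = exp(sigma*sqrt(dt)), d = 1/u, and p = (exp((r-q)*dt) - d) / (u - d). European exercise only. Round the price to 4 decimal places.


Answer: Price = V(0,0) = 0.8791

Derivation:
dt = T/N = 0.041650
u = exp(sigma*sqrt(dt)) = 1.028984; d = 1/u = 0.971833
p = (exp((r-q)*dt) - d) / (u - d) = 0.506710
Discount per step: exp(-r*dt) = 0.998169
Stock lattice S(k, i) with i counting down-moves:
  k=0: S(0,0) = 11.1800
  k=1: S(1,0) = 11.5040; S(1,1) = 10.8651
  k=2: S(2,0) = 11.8375; S(2,1) = 11.1800; S(2,2) = 10.5590
Terminal payoffs V(N, i) = max(K - S_T, 0):
  V(2,0) = 0.242532; V(2,1) = 0.900000; V(2,2) = 1.520952
Backward induction: V(k, i) = exp(-r*dt) * [p * V(k+1, i) + (1-p) * V(k+1, i+1)].
  V(1,0) = exp(-r*dt) * [p*0.242532 + (1-p)*0.900000] = 0.565816
  V(1,1) = exp(-r*dt) * [p*0.900000 + (1-p)*1.520952] = 1.204101
  V(0,0) = exp(-r*dt) * [p*0.565816 + (1-p)*1.204101] = 0.879064


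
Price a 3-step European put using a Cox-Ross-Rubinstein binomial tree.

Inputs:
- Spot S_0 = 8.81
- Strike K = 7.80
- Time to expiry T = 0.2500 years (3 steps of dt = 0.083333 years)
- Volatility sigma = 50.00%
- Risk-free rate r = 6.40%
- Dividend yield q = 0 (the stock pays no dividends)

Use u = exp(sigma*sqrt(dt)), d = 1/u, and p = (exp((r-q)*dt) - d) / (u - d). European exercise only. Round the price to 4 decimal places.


dt = T/N = 0.083333
u = exp(sigma*sqrt(dt)) = 1.155274; d = 1/u = 0.865596
p = (exp((r-q)*dt) - d) / (u - d) = 0.482439
Discount per step: exp(-r*dt) = 0.994681
Stock lattice S(k, i) with i counting down-moves:
  k=0: S(0,0) = 8.8100
  k=1: S(1,0) = 10.1780; S(1,1) = 7.6259
  k=2: S(2,0) = 11.7583; S(2,1) = 8.8100; S(2,2) = 6.6009
  k=3: S(3,0) = 13.5841; S(3,1) = 10.1780; S(3,2) = 7.6259; S(3,3) = 5.7137
Terminal payoffs V(N, i) = max(K - S_T, 0):
  V(3,0) = 0.000000; V(3,1) = 0.000000; V(3,2) = 0.174104; V(3,3) = 2.086255
Backward induction: V(k, i) = exp(-r*dt) * [p * V(k+1, i) + (1-p) * V(k+1, i+1)].
  V(2,0) = exp(-r*dt) * [p*0.000000 + (1-p)*0.000000] = 0.000000
  V(2,1) = exp(-r*dt) * [p*0.000000 + (1-p)*0.174104] = 0.089630
  V(2,2) = exp(-r*dt) * [p*0.174104 + (1-p)*2.086255] = 1.157569
  V(1,0) = exp(-r*dt) * [p*0.000000 + (1-p)*0.089630] = 0.046142
  V(1,1) = exp(-r*dt) * [p*0.089630 + (1-p)*1.157569] = 0.638937
  V(0,0) = exp(-r*dt) * [p*0.046142 + (1-p)*0.638937] = 0.351073

Answer: Price = V(0,0) = 0.3511


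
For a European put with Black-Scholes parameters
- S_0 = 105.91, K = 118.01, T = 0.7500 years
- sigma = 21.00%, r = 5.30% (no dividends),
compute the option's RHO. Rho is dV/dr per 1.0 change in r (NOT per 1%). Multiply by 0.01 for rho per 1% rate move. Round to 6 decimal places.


d1 = -0.2853330451; d2 = -0.4671983799
phi(d1) = 0.3830284516; exp(-qT) = 1.0000000000; exp(-rT) = 0.9610296665
N(-d2) = 0.6798210237
Rho = -K*T*exp(-rT)*N(-d2) = -118.0100 * 0.7500 * 0.9610296665 * 0.6798210237 = -57.824443

Answer: Rho = -57.824443
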